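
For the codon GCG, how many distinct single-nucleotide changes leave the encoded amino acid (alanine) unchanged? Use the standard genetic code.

3

Position 1: none → 0 synonymous.
Position 2: none → 0 synonymous.
Position 3: GCU, GCC, GCA → 3 synonymous.
Total: 0 + 0 + 3 = 3.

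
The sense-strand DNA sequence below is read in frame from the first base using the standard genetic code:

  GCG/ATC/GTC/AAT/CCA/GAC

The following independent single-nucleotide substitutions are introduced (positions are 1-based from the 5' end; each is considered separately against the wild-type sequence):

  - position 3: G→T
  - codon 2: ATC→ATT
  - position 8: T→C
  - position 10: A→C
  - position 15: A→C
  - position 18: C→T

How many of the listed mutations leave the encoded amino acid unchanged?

4

Codon 1: GCG (Ala) → GCT (Ala) — synonymous.
Codon 2: ATC (Ile) → ATT (Ile) — synonymous.
Codon 3: GTC (Val) → GCC (Ala) — missense.
Codon 4: AAT (Asn) → CAT (His) — missense.
Codon 5: CCA (Pro) → CCC (Pro) — synonymous.
Codon 6: GAC (Asp) → GAT (Asp) — synonymous.
Synonymous: 4 of 6.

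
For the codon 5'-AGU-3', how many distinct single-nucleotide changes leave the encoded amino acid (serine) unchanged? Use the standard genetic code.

Position 1: none → 0 synonymous.
Position 2: none → 0 synonymous.
Position 3: AGC → 1 synonymous.
Total: 0 + 0 + 1 = 1.

1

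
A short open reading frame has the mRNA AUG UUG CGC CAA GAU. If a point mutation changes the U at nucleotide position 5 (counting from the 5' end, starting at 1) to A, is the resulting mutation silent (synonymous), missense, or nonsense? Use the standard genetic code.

nonsense

Position 5 falls in codon 2: UUG → Leu.
After the substitution the codon is UAG → Stop.
The new codon is a stop codon, so this is a nonsense mutation.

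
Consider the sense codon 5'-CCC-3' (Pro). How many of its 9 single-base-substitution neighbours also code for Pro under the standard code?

3

Position 1: none → 0 synonymous.
Position 2: none → 0 synonymous.
Position 3: CCU, CCA, CCG → 3 synonymous.
Total: 0 + 0 + 3 = 3.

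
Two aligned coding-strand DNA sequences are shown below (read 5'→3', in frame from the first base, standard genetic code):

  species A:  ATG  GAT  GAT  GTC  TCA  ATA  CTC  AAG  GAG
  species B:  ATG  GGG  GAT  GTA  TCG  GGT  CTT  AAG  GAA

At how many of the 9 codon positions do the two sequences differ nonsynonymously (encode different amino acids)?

Codon 1: ATG Met / ATG Met — identical.
Codon 2: GAT Asp / GGG Gly — nonsynonymous.
Codon 3: GAT Asp / GAT Asp — identical.
Codon 4: GTC Val / GTA Val — synonymous.
Codon 5: TCA Ser / TCG Ser — synonymous.
Codon 6: ATA Ile / GGT Gly — nonsynonymous.
Codon 7: CTC Leu / CTT Leu — synonymous.
Codon 8: AAG Lys / AAG Lys — identical.
Codon 9: GAG Glu / GAA Glu — synonymous.
Nonsynonymous differences: 2.

2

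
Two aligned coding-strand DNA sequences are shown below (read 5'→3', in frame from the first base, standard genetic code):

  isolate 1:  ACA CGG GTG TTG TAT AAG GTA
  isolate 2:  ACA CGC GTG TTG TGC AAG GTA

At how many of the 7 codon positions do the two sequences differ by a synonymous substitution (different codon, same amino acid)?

1

Codon 1: ACA Thr / ACA Thr — identical.
Codon 2: CGG Arg / CGC Arg — synonymous.
Codon 3: GTG Val / GTG Val — identical.
Codon 4: TTG Leu / TTG Leu — identical.
Codon 5: TAT Tyr / TGC Cys — nonsynonymous.
Codon 6: AAG Lys / AAG Lys — identical.
Codon 7: GTA Val / GTA Val — identical.
Synonymous differences: 1.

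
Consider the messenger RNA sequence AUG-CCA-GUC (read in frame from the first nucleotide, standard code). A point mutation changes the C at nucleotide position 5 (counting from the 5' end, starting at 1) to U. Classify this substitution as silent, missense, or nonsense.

Position 5 falls in codon 2: CCA → Pro.
After the substitution the codon is CUA → Leu.
Pro ≠ Leu, so this is a missense mutation.

missense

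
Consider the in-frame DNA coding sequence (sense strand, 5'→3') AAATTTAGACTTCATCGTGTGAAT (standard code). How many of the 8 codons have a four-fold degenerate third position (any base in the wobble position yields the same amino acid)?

3

Codon 1 AAA (Lys): third position 2-fold.
Codon 2 TTT (Phe): third position 2-fold.
Codon 3 AGA (Arg): third position 2-fold.
Codon 4 CTT (Leu): third position 4-fold.
Codon 5 CAT (His): third position 2-fold.
Codon 6 CGT (Arg): third position 4-fold.
Codon 7 GTG (Val): third position 4-fold.
Codon 8 AAT (Asn): third position 2-fold.
Four-fold degenerate third positions: 3.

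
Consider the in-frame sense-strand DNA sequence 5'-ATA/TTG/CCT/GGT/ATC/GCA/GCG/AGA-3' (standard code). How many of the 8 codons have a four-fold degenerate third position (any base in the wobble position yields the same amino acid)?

Codon 1 ATA (Ile): third position 3-fold.
Codon 2 TTG (Leu): third position 2-fold.
Codon 3 CCT (Pro): third position 4-fold.
Codon 4 GGT (Gly): third position 4-fold.
Codon 5 ATC (Ile): third position 3-fold.
Codon 6 GCA (Ala): third position 4-fold.
Codon 7 GCG (Ala): third position 4-fold.
Codon 8 AGA (Arg): third position 2-fold.
Four-fold degenerate third positions: 4.

4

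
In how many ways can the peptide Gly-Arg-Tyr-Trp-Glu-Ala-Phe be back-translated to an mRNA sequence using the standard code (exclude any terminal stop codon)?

Gly: 4 codons.
Arg: 6 codons.
Tyr: 2 codons.
Trp: 1 codon.
Glu: 2 codons.
Ala: 4 codons.
Phe: 2 codons.
4 × 6 × 2 × 1 × 2 × 4 × 2 = 768.

768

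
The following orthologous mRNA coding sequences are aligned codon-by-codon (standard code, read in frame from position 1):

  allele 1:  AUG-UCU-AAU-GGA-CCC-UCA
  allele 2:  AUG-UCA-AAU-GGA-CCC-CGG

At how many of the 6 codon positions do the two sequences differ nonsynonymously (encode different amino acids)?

Codon 1: AUG Met / AUG Met — identical.
Codon 2: UCU Ser / UCA Ser — synonymous.
Codon 3: AAU Asn / AAU Asn — identical.
Codon 4: GGA Gly / GGA Gly — identical.
Codon 5: CCC Pro / CCC Pro — identical.
Codon 6: UCA Ser / CGG Arg — nonsynonymous.
Nonsynonymous differences: 1.

1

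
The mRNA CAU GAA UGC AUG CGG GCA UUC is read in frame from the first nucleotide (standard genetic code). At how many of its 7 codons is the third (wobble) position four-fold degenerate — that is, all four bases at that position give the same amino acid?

2

Codon 1 CAU (His): third position 2-fold.
Codon 2 GAA (Glu): third position 2-fold.
Codon 3 UGC (Cys): third position 2-fold.
Codon 4 AUG (Met): third position 1-fold.
Codon 5 CGG (Arg): third position 4-fold.
Codon 6 GCA (Ala): third position 4-fold.
Codon 7 UUC (Phe): third position 2-fold.
Four-fold degenerate third positions: 2.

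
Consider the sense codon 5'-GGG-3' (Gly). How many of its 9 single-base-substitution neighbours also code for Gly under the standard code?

Position 1: none → 0 synonymous.
Position 2: none → 0 synonymous.
Position 3: GGU, GGC, GGA → 3 synonymous.
Total: 0 + 0 + 3 = 3.

3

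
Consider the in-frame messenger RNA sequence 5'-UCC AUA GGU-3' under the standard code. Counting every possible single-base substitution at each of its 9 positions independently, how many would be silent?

8

Codon 1 (UCC, Ser): 3 synonymous substitutions.
Codon 2 (AUA, Ile): 2 synonymous substitutions.
Codon 3 (GGU, Gly): 3 synonymous substitutions.
Total: 3 + 2 + 3 = 8.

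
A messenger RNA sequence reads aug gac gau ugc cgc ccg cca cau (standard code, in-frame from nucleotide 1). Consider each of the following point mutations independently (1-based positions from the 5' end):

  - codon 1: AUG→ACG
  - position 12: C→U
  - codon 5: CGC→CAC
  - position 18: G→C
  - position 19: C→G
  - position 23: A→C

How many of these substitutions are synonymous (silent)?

2

Codon 1: AUG (Met) → ACG (Thr) — missense.
Codon 4: UGC (Cys) → UGU (Cys) — synonymous.
Codon 5: CGC (Arg) → CAC (His) — missense.
Codon 6: CCG (Pro) → CCC (Pro) — synonymous.
Codon 7: CCA (Pro) → GCA (Ala) — missense.
Codon 8: CAU (His) → CCU (Pro) — missense.
Synonymous: 2 of 6.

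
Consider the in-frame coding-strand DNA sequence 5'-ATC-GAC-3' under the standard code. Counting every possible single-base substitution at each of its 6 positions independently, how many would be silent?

Codon 1 (ATC, Ile): 2 synonymous substitutions.
Codon 2 (GAC, Asp): 1 synonymous substitution.
Total: 2 + 1 = 3.

3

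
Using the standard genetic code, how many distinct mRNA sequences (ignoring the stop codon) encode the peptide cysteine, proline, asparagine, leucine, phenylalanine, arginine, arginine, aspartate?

13824

Cys: 2 codons.
Pro: 4 codons.
Asn: 2 codons.
Leu: 6 codons.
Phe: 2 codons.
Arg: 6 codons.
Arg: 6 codons.
Asp: 2 codons.
2 × 4 × 2 × 6 × 2 × 6 × 6 × 2 = 13824.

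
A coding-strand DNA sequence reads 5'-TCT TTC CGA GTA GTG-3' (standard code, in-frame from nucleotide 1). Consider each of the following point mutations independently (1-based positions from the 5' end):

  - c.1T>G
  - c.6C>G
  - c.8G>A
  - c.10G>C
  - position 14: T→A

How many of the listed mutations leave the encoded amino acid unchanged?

Codon 1: TCT (Ser) → GCT (Ala) — missense.
Codon 2: TTC (Phe) → TTG (Leu) — missense.
Codon 3: CGA (Arg) → CAA (Gln) — missense.
Codon 4: GTA (Val) → CTA (Leu) — missense.
Codon 5: GTG (Val) → GAG (Glu) — missense.
Synonymous: 0 of 5.

0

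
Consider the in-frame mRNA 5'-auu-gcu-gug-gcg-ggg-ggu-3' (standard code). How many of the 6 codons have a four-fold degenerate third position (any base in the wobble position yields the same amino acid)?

5

Codon 1 AUU (Ile): third position 3-fold.
Codon 2 GCU (Ala): third position 4-fold.
Codon 3 GUG (Val): third position 4-fold.
Codon 4 GCG (Ala): third position 4-fold.
Codon 5 GGG (Gly): third position 4-fold.
Codon 6 GGU (Gly): third position 4-fold.
Four-fold degenerate third positions: 5.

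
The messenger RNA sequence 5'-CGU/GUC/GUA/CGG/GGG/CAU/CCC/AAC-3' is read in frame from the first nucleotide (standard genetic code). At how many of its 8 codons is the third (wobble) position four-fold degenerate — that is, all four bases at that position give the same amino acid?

6

Codon 1 CGU (Arg): third position 4-fold.
Codon 2 GUC (Val): third position 4-fold.
Codon 3 GUA (Val): third position 4-fold.
Codon 4 CGG (Arg): third position 4-fold.
Codon 5 GGG (Gly): third position 4-fold.
Codon 6 CAU (His): third position 2-fold.
Codon 7 CCC (Pro): third position 4-fold.
Codon 8 AAC (Asn): third position 2-fold.
Four-fold degenerate third positions: 6.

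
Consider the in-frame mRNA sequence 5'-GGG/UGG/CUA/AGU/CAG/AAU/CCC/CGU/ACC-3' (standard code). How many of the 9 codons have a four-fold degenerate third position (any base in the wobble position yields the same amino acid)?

Codon 1 GGG (Gly): third position 4-fold.
Codon 2 UGG (Trp): third position 1-fold.
Codon 3 CUA (Leu): third position 4-fold.
Codon 4 AGU (Ser): third position 2-fold.
Codon 5 CAG (Gln): third position 2-fold.
Codon 6 AAU (Asn): third position 2-fold.
Codon 7 CCC (Pro): third position 4-fold.
Codon 8 CGU (Arg): third position 4-fold.
Codon 9 ACC (Thr): third position 4-fold.
Four-fold degenerate third positions: 5.

5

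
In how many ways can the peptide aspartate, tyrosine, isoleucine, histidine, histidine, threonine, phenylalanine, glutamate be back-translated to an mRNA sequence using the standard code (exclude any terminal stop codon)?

Asp: 2 codons.
Tyr: 2 codons.
Ile: 3 codons.
His: 2 codons.
His: 2 codons.
Thr: 4 codons.
Phe: 2 codons.
Glu: 2 codons.
2 × 2 × 3 × 2 × 2 × 4 × 2 × 2 = 768.

768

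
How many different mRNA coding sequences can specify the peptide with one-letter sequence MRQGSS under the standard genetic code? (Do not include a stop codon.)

1728

Met: 1 codon.
Arg: 6 codons.
Gln: 2 codons.
Gly: 4 codons.
Ser: 6 codons.
Ser: 6 codons.
1 × 6 × 2 × 4 × 6 × 6 = 1728.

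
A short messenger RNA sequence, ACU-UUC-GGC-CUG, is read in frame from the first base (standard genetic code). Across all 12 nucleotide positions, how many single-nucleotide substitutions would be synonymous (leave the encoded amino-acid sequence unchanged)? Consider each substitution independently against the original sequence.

11

Codon 1 (ACU, Thr): 3 synonymous substitutions.
Codon 2 (UUC, Phe): 1 synonymous substitution.
Codon 3 (GGC, Gly): 3 synonymous substitutions.
Codon 4 (CUG, Leu): 4 synonymous substitutions.
Total: 3 + 1 + 3 + 4 = 11.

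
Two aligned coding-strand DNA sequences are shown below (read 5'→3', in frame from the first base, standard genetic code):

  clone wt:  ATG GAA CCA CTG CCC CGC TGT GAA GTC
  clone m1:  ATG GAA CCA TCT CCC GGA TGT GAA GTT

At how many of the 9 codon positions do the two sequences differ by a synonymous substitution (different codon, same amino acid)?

1

Codon 1: ATG Met / ATG Met — identical.
Codon 2: GAA Glu / GAA Glu — identical.
Codon 3: CCA Pro / CCA Pro — identical.
Codon 4: CTG Leu / TCT Ser — nonsynonymous.
Codon 5: CCC Pro / CCC Pro — identical.
Codon 6: CGC Arg / GGA Gly — nonsynonymous.
Codon 7: TGT Cys / TGT Cys — identical.
Codon 8: GAA Glu / GAA Glu — identical.
Codon 9: GTC Val / GTT Val — synonymous.
Synonymous differences: 1.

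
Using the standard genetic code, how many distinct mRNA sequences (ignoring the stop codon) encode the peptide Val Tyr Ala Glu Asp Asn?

Val: 4 codons.
Tyr: 2 codons.
Ala: 4 codons.
Glu: 2 codons.
Asp: 2 codons.
Asn: 2 codons.
4 × 2 × 4 × 2 × 2 × 2 = 256.

256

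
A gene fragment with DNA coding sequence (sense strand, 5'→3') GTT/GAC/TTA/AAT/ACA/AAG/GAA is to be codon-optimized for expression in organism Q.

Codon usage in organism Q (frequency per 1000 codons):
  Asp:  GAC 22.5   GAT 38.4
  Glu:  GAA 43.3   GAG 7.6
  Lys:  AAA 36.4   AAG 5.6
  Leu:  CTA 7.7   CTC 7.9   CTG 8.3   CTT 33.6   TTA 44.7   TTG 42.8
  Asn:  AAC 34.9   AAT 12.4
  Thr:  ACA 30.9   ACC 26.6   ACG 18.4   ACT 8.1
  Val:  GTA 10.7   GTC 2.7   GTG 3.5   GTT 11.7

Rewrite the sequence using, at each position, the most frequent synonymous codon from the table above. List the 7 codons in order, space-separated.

Codon 1 (Val): best is GTT at 11.7.
Codon 2 (Asp): best is GAT at 38.4.
Codon 3 (Leu): best is TTA at 44.7.
Codon 4 (Asn): best is AAC at 34.9.
Codon 5 (Thr): best is ACA at 30.9.
Codon 6 (Lys): best is AAA at 36.4.
Codon 7 (Glu): best is GAA at 43.3.

GTT GAT TTA AAC ACA AAA GAA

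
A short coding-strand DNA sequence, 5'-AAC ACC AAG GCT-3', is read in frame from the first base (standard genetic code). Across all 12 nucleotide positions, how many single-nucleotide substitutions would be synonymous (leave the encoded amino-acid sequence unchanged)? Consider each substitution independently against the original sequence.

Codon 1 (AAC, Asn): 1 synonymous substitution.
Codon 2 (ACC, Thr): 3 synonymous substitutions.
Codon 3 (AAG, Lys): 1 synonymous substitution.
Codon 4 (GCT, Ala): 3 synonymous substitutions.
Total: 1 + 3 + 1 + 3 = 8.

8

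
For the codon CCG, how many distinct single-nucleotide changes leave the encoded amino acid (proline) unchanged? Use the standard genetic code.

Position 1: none → 0 synonymous.
Position 2: none → 0 synonymous.
Position 3: CCU, CCC, CCA → 3 synonymous.
Total: 0 + 0 + 3 = 3.

3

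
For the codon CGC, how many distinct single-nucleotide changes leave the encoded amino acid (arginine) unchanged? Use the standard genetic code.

3

Position 1: none → 0 synonymous.
Position 2: none → 0 synonymous.
Position 3: CGU, CGA, CGG → 3 synonymous.
Total: 0 + 0 + 3 = 3.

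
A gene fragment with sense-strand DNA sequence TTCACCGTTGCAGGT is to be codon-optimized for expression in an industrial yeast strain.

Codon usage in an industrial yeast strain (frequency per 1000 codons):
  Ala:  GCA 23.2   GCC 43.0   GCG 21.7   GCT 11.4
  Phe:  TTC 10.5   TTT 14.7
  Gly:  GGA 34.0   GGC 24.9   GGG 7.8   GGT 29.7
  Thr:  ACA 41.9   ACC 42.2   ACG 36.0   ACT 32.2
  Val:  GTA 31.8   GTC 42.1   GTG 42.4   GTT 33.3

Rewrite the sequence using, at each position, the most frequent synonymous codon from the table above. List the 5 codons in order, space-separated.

Codon 1 (Phe): best is TTT at 14.7.
Codon 2 (Thr): best is ACC at 42.2.
Codon 3 (Val): best is GTG at 42.4.
Codon 4 (Ala): best is GCC at 43.0.
Codon 5 (Gly): best is GGA at 34.0.

TTT ACC GTG GCC GGA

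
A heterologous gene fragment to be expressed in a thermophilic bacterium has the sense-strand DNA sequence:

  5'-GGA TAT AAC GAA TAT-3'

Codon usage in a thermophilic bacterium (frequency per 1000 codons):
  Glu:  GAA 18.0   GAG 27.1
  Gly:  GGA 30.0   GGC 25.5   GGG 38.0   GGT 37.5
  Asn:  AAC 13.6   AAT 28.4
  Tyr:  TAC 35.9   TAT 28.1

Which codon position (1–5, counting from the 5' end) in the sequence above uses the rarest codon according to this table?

Codon 1 GGA (Gly): 30.0 per 1000.
Codon 2 TAT (Tyr): 28.1 per 1000.
Codon 3 AAC (Asn): 13.6 per 1000.
Codon 4 GAA (Glu): 18.0 per 1000.
Codon 5 TAT (Tyr): 28.1 per 1000.
Lowest frequency is 13.6 at codon 3.

3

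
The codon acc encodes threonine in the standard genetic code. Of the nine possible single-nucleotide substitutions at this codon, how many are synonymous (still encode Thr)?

Position 1: none → 0 synonymous.
Position 2: none → 0 synonymous.
Position 3: ACU, ACA, ACG → 3 synonymous.
Total: 0 + 0 + 3 = 3.

3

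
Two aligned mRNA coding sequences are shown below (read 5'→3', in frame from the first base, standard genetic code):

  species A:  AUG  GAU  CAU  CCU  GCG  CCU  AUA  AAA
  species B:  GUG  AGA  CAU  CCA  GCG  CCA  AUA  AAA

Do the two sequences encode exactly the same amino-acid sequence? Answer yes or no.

Codon 1: AUG Met / GUG Val — nonsynonymous.
Codon 2: GAU Asp / AGA Arg — nonsynonymous.
Codon 3: CAU His / CAU His — identical.
Codon 4: CCU Pro / CCA Pro — synonymous.
Codon 5: GCG Ala / GCG Ala — identical.
Codon 6: CCU Pro / CCA Pro — synonymous.
Codon 7: AUA Ile / AUA Ile — identical.
Codon 8: AAA Lys / AAA Lys — identical.
Nonsynonymous differences: 2 → different protein.

no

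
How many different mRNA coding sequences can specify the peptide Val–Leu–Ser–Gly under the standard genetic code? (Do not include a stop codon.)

Val: 4 codons.
Leu: 6 codons.
Ser: 6 codons.
Gly: 4 codons.
4 × 6 × 6 × 4 = 576.

576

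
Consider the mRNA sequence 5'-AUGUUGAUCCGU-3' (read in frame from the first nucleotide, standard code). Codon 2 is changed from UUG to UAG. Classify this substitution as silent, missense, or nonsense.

nonsense

Position 5 falls in codon 2: UUG → Leu.
After the substitution the codon is UAG → Stop.
The new codon is a stop codon, so this is a nonsense mutation.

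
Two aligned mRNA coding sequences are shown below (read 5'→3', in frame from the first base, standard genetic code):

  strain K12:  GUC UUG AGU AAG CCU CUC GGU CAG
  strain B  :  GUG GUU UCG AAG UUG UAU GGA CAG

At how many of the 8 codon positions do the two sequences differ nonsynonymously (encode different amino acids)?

3

Codon 1: GUC Val / GUG Val — synonymous.
Codon 2: UUG Leu / GUU Val — nonsynonymous.
Codon 3: AGU Ser / UCG Ser — synonymous.
Codon 4: AAG Lys / AAG Lys — identical.
Codon 5: CCU Pro / UUG Leu — nonsynonymous.
Codon 6: CUC Leu / UAU Tyr — nonsynonymous.
Codon 7: GGU Gly / GGA Gly — synonymous.
Codon 8: CAG Gln / CAG Gln — identical.
Nonsynonymous differences: 3.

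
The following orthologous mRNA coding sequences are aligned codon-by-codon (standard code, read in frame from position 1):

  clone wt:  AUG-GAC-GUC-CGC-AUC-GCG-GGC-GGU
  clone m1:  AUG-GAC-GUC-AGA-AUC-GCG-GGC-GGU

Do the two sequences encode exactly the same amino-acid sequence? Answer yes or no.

Codon 1: AUG Met / AUG Met — identical.
Codon 2: GAC Asp / GAC Asp — identical.
Codon 3: GUC Val / GUC Val — identical.
Codon 4: CGC Arg / AGA Arg — synonymous.
Codon 5: AUC Ile / AUC Ile — identical.
Codon 6: GCG Ala / GCG Ala — identical.
Codon 7: GGC Gly / GGC Gly — identical.
Codon 8: GGU Gly / GGU Gly — identical.
Nonsynonymous differences: 0 → same protein.

yes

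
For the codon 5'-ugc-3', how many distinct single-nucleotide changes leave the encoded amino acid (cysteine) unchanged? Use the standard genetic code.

1

Position 1: none → 0 synonymous.
Position 2: none → 0 synonymous.
Position 3: UGU → 1 synonymous.
Total: 0 + 0 + 1 = 1.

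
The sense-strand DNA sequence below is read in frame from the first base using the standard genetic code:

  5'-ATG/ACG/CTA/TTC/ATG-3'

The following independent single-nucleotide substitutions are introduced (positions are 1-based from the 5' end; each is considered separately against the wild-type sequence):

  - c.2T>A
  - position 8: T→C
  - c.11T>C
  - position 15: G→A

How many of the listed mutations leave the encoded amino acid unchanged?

Codon 1: ATG (Met) → AAG (Lys) — missense.
Codon 3: CTA (Leu) → CCA (Pro) — missense.
Codon 4: TTC (Phe) → TCC (Ser) — missense.
Codon 5: ATG (Met) → ATA (Ile) — missense.
Synonymous: 0 of 4.

0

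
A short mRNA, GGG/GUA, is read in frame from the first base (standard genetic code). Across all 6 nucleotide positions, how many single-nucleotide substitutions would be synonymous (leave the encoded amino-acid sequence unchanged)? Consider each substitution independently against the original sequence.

6

Codon 1 (GGG, Gly): 3 synonymous substitutions.
Codon 2 (GUA, Val): 3 synonymous substitutions.
Total: 3 + 3 = 6.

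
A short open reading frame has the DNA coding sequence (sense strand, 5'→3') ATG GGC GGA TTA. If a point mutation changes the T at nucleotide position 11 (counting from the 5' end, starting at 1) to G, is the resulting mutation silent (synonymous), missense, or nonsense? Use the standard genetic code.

nonsense

Position 11 falls in codon 4: TTA → Leu.
After the substitution the codon is TGA → Stop.
The new codon is a stop codon, so this is a nonsense mutation.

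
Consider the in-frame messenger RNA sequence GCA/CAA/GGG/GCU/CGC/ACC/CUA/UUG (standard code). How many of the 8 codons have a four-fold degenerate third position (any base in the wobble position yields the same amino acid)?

Codon 1 GCA (Ala): third position 4-fold.
Codon 2 CAA (Gln): third position 2-fold.
Codon 3 GGG (Gly): third position 4-fold.
Codon 4 GCU (Ala): third position 4-fold.
Codon 5 CGC (Arg): third position 4-fold.
Codon 6 ACC (Thr): third position 4-fold.
Codon 7 CUA (Leu): third position 4-fold.
Codon 8 UUG (Leu): third position 2-fold.
Four-fold degenerate third positions: 6.

6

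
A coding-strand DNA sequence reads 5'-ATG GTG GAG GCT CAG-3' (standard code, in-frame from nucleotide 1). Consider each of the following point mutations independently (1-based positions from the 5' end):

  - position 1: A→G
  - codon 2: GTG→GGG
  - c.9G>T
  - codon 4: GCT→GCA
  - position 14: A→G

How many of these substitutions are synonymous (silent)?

Codon 1: ATG (Met) → GTG (Val) — missense.
Codon 2: GTG (Val) → GGG (Gly) — missense.
Codon 3: GAG (Glu) → GAT (Asp) — missense.
Codon 4: GCT (Ala) → GCA (Ala) — synonymous.
Codon 5: CAG (Gln) → CGG (Arg) — missense.
Synonymous: 1 of 5.

1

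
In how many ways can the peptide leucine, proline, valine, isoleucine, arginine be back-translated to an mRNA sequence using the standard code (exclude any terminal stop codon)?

Leu: 6 codons.
Pro: 4 codons.
Val: 4 codons.
Ile: 3 codons.
Arg: 6 codons.
6 × 4 × 4 × 3 × 6 = 1728.

1728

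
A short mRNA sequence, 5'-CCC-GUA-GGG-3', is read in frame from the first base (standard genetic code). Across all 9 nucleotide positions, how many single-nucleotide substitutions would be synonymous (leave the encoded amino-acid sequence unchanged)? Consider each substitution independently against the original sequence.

9

Codon 1 (CCC, Pro): 3 synonymous substitutions.
Codon 2 (GUA, Val): 3 synonymous substitutions.
Codon 3 (GGG, Gly): 3 synonymous substitutions.
Total: 3 + 3 + 3 = 9.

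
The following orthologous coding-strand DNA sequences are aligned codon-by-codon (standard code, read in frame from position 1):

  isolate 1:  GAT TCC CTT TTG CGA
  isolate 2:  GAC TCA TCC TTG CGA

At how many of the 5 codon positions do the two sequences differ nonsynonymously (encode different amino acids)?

1

Codon 1: GAT Asp / GAC Asp — synonymous.
Codon 2: TCC Ser / TCA Ser — synonymous.
Codon 3: CTT Leu / TCC Ser — nonsynonymous.
Codon 4: TTG Leu / TTG Leu — identical.
Codon 5: CGA Arg / CGA Arg — identical.
Nonsynonymous differences: 1.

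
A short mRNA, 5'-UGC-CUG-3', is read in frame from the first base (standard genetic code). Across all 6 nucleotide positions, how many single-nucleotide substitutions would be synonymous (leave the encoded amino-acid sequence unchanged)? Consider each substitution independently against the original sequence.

Codon 1 (UGC, Cys): 1 synonymous substitution.
Codon 2 (CUG, Leu): 4 synonymous substitutions.
Total: 1 + 4 = 5.

5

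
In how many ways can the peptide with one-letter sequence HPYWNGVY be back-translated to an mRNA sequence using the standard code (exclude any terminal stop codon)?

1024

His: 2 codons.
Pro: 4 codons.
Tyr: 2 codons.
Trp: 1 codon.
Asn: 2 codons.
Gly: 4 codons.
Val: 4 codons.
Tyr: 2 codons.
2 × 4 × 2 × 1 × 2 × 4 × 4 × 2 = 1024.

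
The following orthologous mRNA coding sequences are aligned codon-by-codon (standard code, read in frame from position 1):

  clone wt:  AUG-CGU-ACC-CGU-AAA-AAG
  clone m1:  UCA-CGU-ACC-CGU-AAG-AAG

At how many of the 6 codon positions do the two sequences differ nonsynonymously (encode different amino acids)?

1

Codon 1: AUG Met / UCA Ser — nonsynonymous.
Codon 2: CGU Arg / CGU Arg — identical.
Codon 3: ACC Thr / ACC Thr — identical.
Codon 4: CGU Arg / CGU Arg — identical.
Codon 5: AAA Lys / AAG Lys — synonymous.
Codon 6: AAG Lys / AAG Lys — identical.
Nonsynonymous differences: 1.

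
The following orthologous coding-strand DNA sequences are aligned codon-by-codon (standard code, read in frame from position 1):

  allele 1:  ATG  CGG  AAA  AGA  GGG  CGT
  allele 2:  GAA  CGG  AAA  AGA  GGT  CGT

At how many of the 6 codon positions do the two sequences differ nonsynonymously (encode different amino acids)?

1

Codon 1: ATG Met / GAA Glu — nonsynonymous.
Codon 2: CGG Arg / CGG Arg — identical.
Codon 3: AAA Lys / AAA Lys — identical.
Codon 4: AGA Arg / AGA Arg — identical.
Codon 5: GGG Gly / GGT Gly — synonymous.
Codon 6: CGT Arg / CGT Arg — identical.
Nonsynonymous differences: 1.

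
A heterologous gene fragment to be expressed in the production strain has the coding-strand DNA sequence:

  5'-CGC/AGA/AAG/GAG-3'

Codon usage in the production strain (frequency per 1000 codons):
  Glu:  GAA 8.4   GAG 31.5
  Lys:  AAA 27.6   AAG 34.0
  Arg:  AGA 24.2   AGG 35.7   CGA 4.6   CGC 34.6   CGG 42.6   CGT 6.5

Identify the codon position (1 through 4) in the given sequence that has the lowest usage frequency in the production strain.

Codon 1 CGC (Arg): 34.6 per 1000.
Codon 2 AGA (Arg): 24.2 per 1000.
Codon 3 AAG (Lys): 34.0 per 1000.
Codon 4 GAG (Glu): 31.5 per 1000.
Lowest frequency is 24.2 at codon 2.

2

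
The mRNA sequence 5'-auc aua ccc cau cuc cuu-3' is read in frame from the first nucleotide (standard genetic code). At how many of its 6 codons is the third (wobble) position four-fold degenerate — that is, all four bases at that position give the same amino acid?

Codon 1 AUC (Ile): third position 3-fold.
Codon 2 AUA (Ile): third position 3-fold.
Codon 3 CCC (Pro): third position 4-fold.
Codon 4 CAU (His): third position 2-fold.
Codon 5 CUC (Leu): third position 4-fold.
Codon 6 CUU (Leu): third position 4-fold.
Four-fold degenerate third positions: 3.

3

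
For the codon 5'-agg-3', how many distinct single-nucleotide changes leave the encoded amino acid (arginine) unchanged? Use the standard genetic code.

2

Position 1: CGG → 1 synonymous.
Position 2: none → 0 synonymous.
Position 3: AGA → 1 synonymous.
Total: 1 + 0 + 1 = 2.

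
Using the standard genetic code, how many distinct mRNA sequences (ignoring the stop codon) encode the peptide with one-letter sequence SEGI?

144

Ser: 6 codons.
Glu: 2 codons.
Gly: 4 codons.
Ile: 3 codons.
6 × 2 × 4 × 3 = 144.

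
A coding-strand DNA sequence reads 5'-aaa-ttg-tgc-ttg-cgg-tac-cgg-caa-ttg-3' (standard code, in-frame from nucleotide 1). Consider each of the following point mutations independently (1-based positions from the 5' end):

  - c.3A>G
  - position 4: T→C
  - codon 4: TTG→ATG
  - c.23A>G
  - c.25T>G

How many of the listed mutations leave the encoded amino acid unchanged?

2

Codon 1: AAA (Lys) → AAG (Lys) — synonymous.
Codon 2: TTG (Leu) → CTG (Leu) — synonymous.
Codon 4: TTG (Leu) → ATG (Met) — missense.
Codon 8: CAA (Gln) → CGA (Arg) — missense.
Codon 9: TTG (Leu) → GTG (Val) — missense.
Synonymous: 2 of 5.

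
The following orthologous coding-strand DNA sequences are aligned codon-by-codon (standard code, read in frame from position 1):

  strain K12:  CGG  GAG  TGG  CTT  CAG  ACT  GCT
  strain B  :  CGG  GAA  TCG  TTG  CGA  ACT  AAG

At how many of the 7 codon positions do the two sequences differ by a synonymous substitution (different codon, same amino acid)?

2

Codon 1: CGG Arg / CGG Arg — identical.
Codon 2: GAG Glu / GAA Glu — synonymous.
Codon 3: TGG Trp / TCG Ser — nonsynonymous.
Codon 4: CTT Leu / TTG Leu — synonymous.
Codon 5: CAG Gln / CGA Arg — nonsynonymous.
Codon 6: ACT Thr / ACT Thr — identical.
Codon 7: GCT Ala / AAG Lys — nonsynonymous.
Synonymous differences: 2.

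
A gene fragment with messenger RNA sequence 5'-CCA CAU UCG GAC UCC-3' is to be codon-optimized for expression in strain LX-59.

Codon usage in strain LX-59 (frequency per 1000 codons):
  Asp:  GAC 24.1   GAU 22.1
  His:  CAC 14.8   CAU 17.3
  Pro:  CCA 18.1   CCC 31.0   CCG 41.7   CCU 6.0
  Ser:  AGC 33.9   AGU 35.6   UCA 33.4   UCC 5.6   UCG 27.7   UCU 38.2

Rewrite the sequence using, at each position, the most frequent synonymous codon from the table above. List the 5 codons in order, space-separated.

CCG CAU UCU GAC UCU

Codon 1 (Pro): best is CCG at 41.7.
Codon 2 (His): best is CAU at 17.3.
Codon 3 (Ser): best is UCU at 38.2.
Codon 4 (Asp): best is GAC at 24.1.
Codon 5 (Ser): best is UCU at 38.2.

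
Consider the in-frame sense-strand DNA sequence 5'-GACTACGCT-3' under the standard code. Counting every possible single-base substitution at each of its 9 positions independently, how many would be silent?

Codon 1 (GAC, Asp): 1 synonymous substitution.
Codon 2 (TAC, Tyr): 1 synonymous substitution.
Codon 3 (GCT, Ala): 3 synonymous substitutions.
Total: 1 + 1 + 3 = 5.

5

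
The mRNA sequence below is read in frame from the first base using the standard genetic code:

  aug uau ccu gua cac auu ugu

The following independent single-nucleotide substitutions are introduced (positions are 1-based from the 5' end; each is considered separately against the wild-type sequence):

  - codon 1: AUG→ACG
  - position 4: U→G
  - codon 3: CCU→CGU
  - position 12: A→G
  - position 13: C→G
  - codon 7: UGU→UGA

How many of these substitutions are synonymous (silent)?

1

Codon 1: AUG (Met) → ACG (Thr) — missense.
Codon 2: UAU (Tyr) → GAU (Asp) — missense.
Codon 3: CCU (Pro) → CGU (Arg) — missense.
Codon 4: GUA (Val) → GUG (Val) — synonymous.
Codon 5: CAC (His) → GAC (Asp) — missense.
Codon 7: UGU (Cys) → UGA (Stop) — nonsense.
Synonymous: 1 of 6.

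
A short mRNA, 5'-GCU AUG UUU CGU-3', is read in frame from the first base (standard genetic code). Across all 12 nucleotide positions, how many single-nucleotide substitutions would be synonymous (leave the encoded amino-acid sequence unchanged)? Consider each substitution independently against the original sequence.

Codon 1 (GCU, Ala): 3 synonymous substitutions.
Codon 2 (AUG, Met): 0 synonymous substitutions.
Codon 3 (UUU, Phe): 1 synonymous substitution.
Codon 4 (CGU, Arg): 3 synonymous substitutions.
Total: 3 + 0 + 1 + 3 = 7.

7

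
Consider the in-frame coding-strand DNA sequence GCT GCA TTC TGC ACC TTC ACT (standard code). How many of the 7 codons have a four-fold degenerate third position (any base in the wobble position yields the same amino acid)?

Codon 1 GCT (Ala): third position 4-fold.
Codon 2 GCA (Ala): third position 4-fold.
Codon 3 TTC (Phe): third position 2-fold.
Codon 4 TGC (Cys): third position 2-fold.
Codon 5 ACC (Thr): third position 4-fold.
Codon 6 TTC (Phe): third position 2-fold.
Codon 7 ACT (Thr): third position 4-fold.
Four-fold degenerate third positions: 4.

4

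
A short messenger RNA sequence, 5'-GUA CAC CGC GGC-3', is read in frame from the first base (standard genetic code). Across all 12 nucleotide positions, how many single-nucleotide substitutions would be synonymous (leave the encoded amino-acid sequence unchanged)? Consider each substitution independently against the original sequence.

Codon 1 (GUA, Val): 3 synonymous substitutions.
Codon 2 (CAC, His): 1 synonymous substitution.
Codon 3 (CGC, Arg): 3 synonymous substitutions.
Codon 4 (GGC, Gly): 3 synonymous substitutions.
Total: 3 + 1 + 3 + 3 = 10.

10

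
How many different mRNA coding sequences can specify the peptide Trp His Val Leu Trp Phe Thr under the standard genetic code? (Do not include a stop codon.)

Trp: 1 codon.
His: 2 codons.
Val: 4 codons.
Leu: 6 codons.
Trp: 1 codon.
Phe: 2 codons.
Thr: 4 codons.
1 × 2 × 4 × 6 × 1 × 2 × 4 = 384.

384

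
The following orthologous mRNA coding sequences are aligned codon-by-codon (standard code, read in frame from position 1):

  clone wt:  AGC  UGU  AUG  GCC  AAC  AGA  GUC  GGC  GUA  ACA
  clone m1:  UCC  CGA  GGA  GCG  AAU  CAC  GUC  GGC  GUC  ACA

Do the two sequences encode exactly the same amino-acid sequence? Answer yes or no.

no

Codon 1: AGC Ser / UCC Ser — synonymous.
Codon 2: UGU Cys / CGA Arg — nonsynonymous.
Codon 3: AUG Met / GGA Gly — nonsynonymous.
Codon 4: GCC Ala / GCG Ala — synonymous.
Codon 5: AAC Asn / AAU Asn — synonymous.
Codon 6: AGA Arg / CAC His — nonsynonymous.
Codon 7: GUC Val / GUC Val — identical.
Codon 8: GGC Gly / GGC Gly — identical.
Codon 9: GUA Val / GUC Val — synonymous.
Codon 10: ACA Thr / ACA Thr — identical.
Nonsynonymous differences: 3 → different protein.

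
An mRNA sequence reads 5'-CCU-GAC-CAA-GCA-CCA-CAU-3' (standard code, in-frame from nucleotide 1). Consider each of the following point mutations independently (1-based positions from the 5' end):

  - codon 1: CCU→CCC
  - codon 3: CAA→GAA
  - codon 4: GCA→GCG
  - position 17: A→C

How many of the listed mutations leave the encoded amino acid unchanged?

Codon 1: CCU (Pro) → CCC (Pro) — synonymous.
Codon 3: CAA (Gln) → GAA (Glu) — missense.
Codon 4: GCA (Ala) → GCG (Ala) — synonymous.
Codon 6: CAU (His) → CCU (Pro) — missense.
Synonymous: 2 of 4.

2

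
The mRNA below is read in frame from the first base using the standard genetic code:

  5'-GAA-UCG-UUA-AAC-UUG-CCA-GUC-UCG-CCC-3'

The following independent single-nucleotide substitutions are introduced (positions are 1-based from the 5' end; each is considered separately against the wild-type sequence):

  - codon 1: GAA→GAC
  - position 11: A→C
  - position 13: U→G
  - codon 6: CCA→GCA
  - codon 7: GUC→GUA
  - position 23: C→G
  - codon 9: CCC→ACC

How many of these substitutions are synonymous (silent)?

Codon 1: GAA (Glu) → GAC (Asp) — missense.
Codon 4: AAC (Asn) → ACC (Thr) — missense.
Codon 5: UUG (Leu) → GUG (Val) — missense.
Codon 6: CCA (Pro) → GCA (Ala) — missense.
Codon 7: GUC (Val) → GUA (Val) — synonymous.
Codon 8: UCG (Ser) → UGG (Trp) — missense.
Codon 9: CCC (Pro) → ACC (Thr) — missense.
Synonymous: 1 of 7.

1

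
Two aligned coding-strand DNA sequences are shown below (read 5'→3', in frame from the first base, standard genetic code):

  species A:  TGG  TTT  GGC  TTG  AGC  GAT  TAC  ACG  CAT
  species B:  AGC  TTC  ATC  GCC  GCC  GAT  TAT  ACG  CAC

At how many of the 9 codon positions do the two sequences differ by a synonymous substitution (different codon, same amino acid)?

3

Codon 1: TGG Trp / AGC Ser — nonsynonymous.
Codon 2: TTT Phe / TTC Phe — synonymous.
Codon 3: GGC Gly / ATC Ile — nonsynonymous.
Codon 4: TTG Leu / GCC Ala — nonsynonymous.
Codon 5: AGC Ser / GCC Ala — nonsynonymous.
Codon 6: GAT Asp / GAT Asp — identical.
Codon 7: TAC Tyr / TAT Tyr — synonymous.
Codon 8: ACG Thr / ACG Thr — identical.
Codon 9: CAT His / CAC His — synonymous.
Synonymous differences: 3.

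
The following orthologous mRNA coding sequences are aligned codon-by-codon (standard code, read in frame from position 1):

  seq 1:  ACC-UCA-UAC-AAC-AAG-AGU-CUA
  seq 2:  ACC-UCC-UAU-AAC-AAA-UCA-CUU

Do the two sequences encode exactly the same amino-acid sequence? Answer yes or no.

yes

Codon 1: ACC Thr / ACC Thr — identical.
Codon 2: UCA Ser / UCC Ser — synonymous.
Codon 3: UAC Tyr / UAU Tyr — synonymous.
Codon 4: AAC Asn / AAC Asn — identical.
Codon 5: AAG Lys / AAA Lys — synonymous.
Codon 6: AGU Ser / UCA Ser — synonymous.
Codon 7: CUA Leu / CUU Leu — synonymous.
Nonsynonymous differences: 0 → same protein.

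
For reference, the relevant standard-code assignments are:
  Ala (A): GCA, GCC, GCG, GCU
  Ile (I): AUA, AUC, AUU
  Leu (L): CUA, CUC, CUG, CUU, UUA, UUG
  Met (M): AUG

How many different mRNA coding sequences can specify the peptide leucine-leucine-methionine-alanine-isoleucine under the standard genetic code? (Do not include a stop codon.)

Leu: 6 codons.
Leu: 6 codons.
Met: 1 codon.
Ala: 4 codons.
Ile: 3 codons.
6 × 6 × 1 × 4 × 3 = 432.

432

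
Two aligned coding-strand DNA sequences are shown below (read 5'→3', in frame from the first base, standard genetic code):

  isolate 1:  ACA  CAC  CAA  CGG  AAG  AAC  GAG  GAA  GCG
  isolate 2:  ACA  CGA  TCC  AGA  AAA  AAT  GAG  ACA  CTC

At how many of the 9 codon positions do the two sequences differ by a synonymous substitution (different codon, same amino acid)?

3

Codon 1: ACA Thr / ACA Thr — identical.
Codon 2: CAC His / CGA Arg — nonsynonymous.
Codon 3: CAA Gln / TCC Ser — nonsynonymous.
Codon 4: CGG Arg / AGA Arg — synonymous.
Codon 5: AAG Lys / AAA Lys — synonymous.
Codon 6: AAC Asn / AAT Asn — synonymous.
Codon 7: GAG Glu / GAG Glu — identical.
Codon 8: GAA Glu / ACA Thr — nonsynonymous.
Codon 9: GCG Ala / CTC Leu — nonsynonymous.
Synonymous differences: 3.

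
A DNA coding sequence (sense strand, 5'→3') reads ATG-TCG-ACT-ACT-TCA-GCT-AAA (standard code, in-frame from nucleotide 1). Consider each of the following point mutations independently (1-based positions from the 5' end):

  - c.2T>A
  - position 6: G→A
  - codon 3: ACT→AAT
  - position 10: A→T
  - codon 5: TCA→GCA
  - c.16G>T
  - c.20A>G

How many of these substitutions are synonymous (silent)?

1

Codon 1: ATG (Met) → AAG (Lys) — missense.
Codon 2: TCG (Ser) → TCA (Ser) — synonymous.
Codon 3: ACT (Thr) → AAT (Asn) — missense.
Codon 4: ACT (Thr) → TCT (Ser) — missense.
Codon 5: TCA (Ser) → GCA (Ala) — missense.
Codon 6: GCT (Ala) → TCT (Ser) — missense.
Codon 7: AAA (Lys) → AGA (Arg) — missense.
Synonymous: 1 of 7.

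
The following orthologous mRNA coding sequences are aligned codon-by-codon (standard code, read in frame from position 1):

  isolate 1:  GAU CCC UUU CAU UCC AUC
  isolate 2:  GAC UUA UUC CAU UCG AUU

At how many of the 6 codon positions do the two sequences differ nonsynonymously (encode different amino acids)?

Codon 1: GAU Asp / GAC Asp — synonymous.
Codon 2: CCC Pro / UUA Leu — nonsynonymous.
Codon 3: UUU Phe / UUC Phe — synonymous.
Codon 4: CAU His / CAU His — identical.
Codon 5: UCC Ser / UCG Ser — synonymous.
Codon 6: AUC Ile / AUU Ile — synonymous.
Nonsynonymous differences: 1.

1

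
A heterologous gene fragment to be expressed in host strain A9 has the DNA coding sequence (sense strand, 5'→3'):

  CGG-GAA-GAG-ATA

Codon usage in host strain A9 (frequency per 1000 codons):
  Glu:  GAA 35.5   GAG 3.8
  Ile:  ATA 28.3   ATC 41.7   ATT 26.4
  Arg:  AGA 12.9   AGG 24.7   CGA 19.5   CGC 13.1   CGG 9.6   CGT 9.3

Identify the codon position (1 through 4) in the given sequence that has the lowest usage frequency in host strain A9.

Codon 1 CGG (Arg): 9.6 per 1000.
Codon 2 GAA (Glu): 35.5 per 1000.
Codon 3 GAG (Glu): 3.8 per 1000.
Codon 4 ATA (Ile): 28.3 per 1000.
Lowest frequency is 3.8 at codon 3.

3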